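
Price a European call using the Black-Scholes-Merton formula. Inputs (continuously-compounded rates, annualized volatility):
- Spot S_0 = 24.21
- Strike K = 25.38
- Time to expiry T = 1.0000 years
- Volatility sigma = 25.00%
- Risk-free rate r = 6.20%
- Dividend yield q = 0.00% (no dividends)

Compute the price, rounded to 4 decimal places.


d1 = (ln(S/K) + (r - q + 0.5*sigma^2) * T) / (sigma * sqrt(T)) = 0.18421723
d2 = d1 - sigma * sqrt(T) = -0.06578277
exp(-rT) = 0.93988289; exp(-qT) = 1.00000000
C = S_0 * exp(-qT) * N(d1) - K * exp(-rT) * N(d2)
N(d1) = 0.57307848; N(d2) = 0.47377539
C = 24.2100 * 1.00000000 * 0.57307848 - 25.3800 * 0.93988289 * 0.47377539 = 2.5727

Answer: Price = 2.5727


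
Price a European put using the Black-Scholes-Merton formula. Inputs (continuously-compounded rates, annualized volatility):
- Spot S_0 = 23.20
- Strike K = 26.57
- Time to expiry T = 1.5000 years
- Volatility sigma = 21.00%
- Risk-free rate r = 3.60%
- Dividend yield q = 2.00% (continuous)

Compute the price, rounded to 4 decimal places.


d1 = (ln(S/K) + (r - q + 0.5*sigma^2) * T) / (sigma * sqrt(T)) = -0.30542991
d2 = d1 - sigma * sqrt(T) = -0.56262634
exp(-rT) = 0.94743211; exp(-qT) = 0.97044553
P = K * exp(-rT) * N(-d2) - S_0 * exp(-qT) * N(-d1)
N(-d1) = 0.61998063; N(-d2) = 0.71315532
P = 26.5700 * 0.94743211 * 0.71315532 - 23.2000 * 0.97044553 * 0.61998063 = 3.9940

Answer: Price = 3.9940


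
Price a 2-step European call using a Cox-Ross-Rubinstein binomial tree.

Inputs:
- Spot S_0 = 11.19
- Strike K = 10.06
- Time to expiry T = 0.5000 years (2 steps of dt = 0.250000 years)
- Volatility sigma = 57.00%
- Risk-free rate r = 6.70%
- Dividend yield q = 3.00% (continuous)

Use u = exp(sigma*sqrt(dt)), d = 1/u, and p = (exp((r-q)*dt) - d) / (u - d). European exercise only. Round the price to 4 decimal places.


Answer: Price = V(0,0) = 2.4052

Derivation:
dt = T/N = 0.250000
u = exp(sigma*sqrt(dt)) = 1.329762; d = 1/u = 0.752014
p = (exp((r-q)*dt) - d) / (u - d) = 0.445313
Discount per step: exp(-r*dt) = 0.983390
Stock lattice S(k, i) with i counting down-moves:
  k=0: S(0,0) = 11.1900
  k=1: S(1,0) = 14.8800; S(1,1) = 8.4150
  k=2: S(2,0) = 19.7869; S(2,1) = 11.1900; S(2,2) = 6.3282
Terminal payoffs V(N, i) = max(S_T - K, 0):
  V(2,0) = 9.726908; V(2,1) = 1.130000; V(2,2) = 0.000000
Backward induction: V(k, i) = exp(-r*dt) * [p * V(k+1, i) + (1-p) * V(k+1, i+1)].
  V(1,0) = exp(-r*dt) * [p*9.726908 + (1-p)*1.130000] = 4.875956
  V(1,1) = exp(-r*dt) * [p*1.130000 + (1-p)*0.000000] = 0.494845
  V(0,0) = exp(-r*dt) * [p*4.875956 + (1-p)*0.494845] = 2.405185


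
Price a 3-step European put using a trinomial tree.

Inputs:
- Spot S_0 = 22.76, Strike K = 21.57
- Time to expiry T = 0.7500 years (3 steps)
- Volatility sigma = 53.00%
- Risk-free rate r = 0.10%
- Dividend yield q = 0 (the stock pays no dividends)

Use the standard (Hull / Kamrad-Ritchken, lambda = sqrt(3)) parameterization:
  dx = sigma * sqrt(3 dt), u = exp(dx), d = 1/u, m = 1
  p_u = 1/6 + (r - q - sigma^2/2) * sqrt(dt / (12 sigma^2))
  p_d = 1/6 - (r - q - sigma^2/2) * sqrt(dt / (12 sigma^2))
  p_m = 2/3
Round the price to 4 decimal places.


Answer: Price = V(0,0) = 3.2560

Derivation:
dt = T/N = 0.250000; dx = sigma*sqrt(3*dt) = 0.458993
u = exp(dx) = 1.582480; d = 1/u = 0.631919
p_u = 0.128690, p_m = 0.666667, p_d = 0.204644
Discount per step: exp(-r*dt) = 0.999750
Stock lattice S(k, j) with j the centered position index:
  k=0: S(0,+0) = 22.7600
  k=1: S(1,-1) = 14.3825; S(1,+0) = 22.7600; S(1,+1) = 36.0173
  k=2: S(2,-2) = 9.0886; S(2,-1) = 14.3825; S(2,+0) = 22.7600; S(2,+1) = 36.0173; S(2,+2) = 56.9966
  k=3: S(3,-3) = 5.7432; S(3,-2) = 9.0886; S(3,-1) = 14.3825; S(3,+0) = 22.7600; S(3,+1) = 36.0173; S(3,+2) = 56.9966; S(3,+3) = 90.1960
Terminal payoffs V(N, j) = max(K - S_T, 0):
  V(3,-3) = 15.826756; V(3,-2) = 12.481429; V(3,-1) = 7.187515; V(3,+0) = 0.000000; V(3,+1) = 0.000000; V(3,+2) = 0.000000; V(3,+3) = 0.000000
Backward induction: V(k, j) = exp(-r*dt) * [p_u * V(k+1, j+1) + p_m * V(k+1, j) + p_d * V(k+1, j-1)]
  V(2,-2) = exp(-r*dt) * [p_u*7.187515 + p_m*12.481429 + p_d*15.826756] = 12.481637
  V(2,-1) = exp(-r*dt) * [p_u*0.000000 + p_m*7.187515 + p_d*12.481429] = 7.344087
  V(2,+0) = exp(-r*dt) * [p_u*0.000000 + p_m*0.000000 + p_d*7.187515] = 1.470513
  V(2,+1) = exp(-r*dt) * [p_u*0.000000 + p_m*0.000000 + p_d*0.000000] = 0.000000
  V(2,+2) = exp(-r*dt) * [p_u*0.000000 + p_m*0.000000 + p_d*0.000000] = 0.000000
  V(1,-1) = exp(-r*dt) * [p_u*1.470513 + p_m*7.344087 + p_d*12.481637] = 7.637678
  V(1,+0) = exp(-r*dt) * [p_u*0.000000 + p_m*1.470513 + p_d*7.344087] = 2.482643
  V(1,+1) = exp(-r*dt) * [p_u*0.000000 + p_m*0.000000 + p_d*1.470513] = 0.300856
  V(0,+0) = exp(-r*dt) * [p_u*0.300856 + p_m*2.482643 + p_d*7.637678] = 3.256001


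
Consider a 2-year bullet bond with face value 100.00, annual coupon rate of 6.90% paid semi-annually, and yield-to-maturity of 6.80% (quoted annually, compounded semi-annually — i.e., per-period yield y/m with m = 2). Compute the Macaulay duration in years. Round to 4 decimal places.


Answer: Macaulay duration = 1.9023 years

Derivation:
Coupon per period c = face * coupon_rate / m = 3.450000
Periods per year m = 2; per-period yield y/m = 0.034000
Number of cashflows N = 4
Cashflows (t years, CF_t, discount factor 1/(1+y/m)^(m*t), PV):
  t = 0.5000: CF_t = 3.450000, DF = 0.967118, PV = 3.336557
  t = 1.0000: CF_t = 3.450000, DF = 0.935317, PV = 3.226844
  t = 1.5000: CF_t = 3.450000, DF = 0.904562, PV = 3.120739
  t = 2.0000: CF_t = 103.450000, DF = 0.874818, PV = 90.499950
Price P = sum_t PV_t = 100.184091
Macaulay numerator sum_t t * PV_t:
  t * PV_t at t = 0.5000: 1.668279
  t * PV_t at t = 1.0000: 3.226844
  t * PV_t at t = 1.5000: 4.681109
  t * PV_t at t = 2.0000: 180.999900
Macaulay duration D = (sum_t t * PV_t) / P = 190.576132 / 100.184091 = 1.902259


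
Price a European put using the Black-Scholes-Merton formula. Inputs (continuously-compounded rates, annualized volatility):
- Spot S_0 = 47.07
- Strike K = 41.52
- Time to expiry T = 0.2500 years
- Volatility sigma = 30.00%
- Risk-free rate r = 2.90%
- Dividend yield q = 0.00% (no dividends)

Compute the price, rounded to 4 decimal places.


d1 = (ln(S/K) + (r - q + 0.5*sigma^2) * T) / (sigma * sqrt(T)) = 0.95973744
d2 = d1 - sigma * sqrt(T) = 0.80973744
exp(-rT) = 0.99277622; exp(-qT) = 1.00000000
P = K * exp(-rT) * N(-d2) - S_0 * exp(-qT) * N(-d1)
N(-d1) = 0.16859369; N(-d2) = 0.20904555
P = 41.5200 * 0.99277622 * 0.20904555 - 47.0700 * 1.00000000 * 0.16859369 = 0.6812

Answer: Price = 0.6812


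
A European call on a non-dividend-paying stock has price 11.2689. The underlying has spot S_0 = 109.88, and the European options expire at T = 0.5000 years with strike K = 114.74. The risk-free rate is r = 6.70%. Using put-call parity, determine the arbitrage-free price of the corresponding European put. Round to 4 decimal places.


Answer: Put price = 12.3488

Derivation:
Put-call parity: C - P = S_0 * exp(-qT) - K * exp(-rT).
S_0 * exp(-qT) = 109.8800 * 1.00000000 = 109.88000000
K * exp(-rT) = 114.7400 * 0.96705491 = 110.95988051
P = C - S*exp(-qT) + K*exp(-rT)
P = 11.2689 - 109.88000000 + 110.95988051 = 12.3488


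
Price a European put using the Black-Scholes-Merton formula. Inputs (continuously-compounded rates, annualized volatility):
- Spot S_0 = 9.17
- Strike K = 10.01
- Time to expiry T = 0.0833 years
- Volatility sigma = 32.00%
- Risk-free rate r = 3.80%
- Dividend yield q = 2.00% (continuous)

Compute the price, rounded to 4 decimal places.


d1 = (ln(S/K) + (r - q + 0.5*sigma^2) * T) / (sigma * sqrt(T)) = -0.88658624
d2 = d1 - sigma * sqrt(T) = -0.97894380
exp(-rT) = 0.99683960; exp(-qT) = 0.99833539
P = K * exp(-rT) * N(-d2) - S_0 * exp(-qT) * N(-d1)
N(-d1) = 0.81234915; N(-d2) = 0.83619613
P = 10.0100 * 0.99683960 * 0.83619613 - 9.1700 * 0.99833539 * 0.81234915 = 0.9070

Answer: Price = 0.9070


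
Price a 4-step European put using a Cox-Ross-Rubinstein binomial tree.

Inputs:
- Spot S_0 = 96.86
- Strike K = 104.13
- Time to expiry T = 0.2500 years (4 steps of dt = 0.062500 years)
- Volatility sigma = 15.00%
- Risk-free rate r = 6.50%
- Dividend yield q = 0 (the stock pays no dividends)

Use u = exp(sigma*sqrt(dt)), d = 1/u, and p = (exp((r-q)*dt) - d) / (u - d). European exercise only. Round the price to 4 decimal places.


Answer: Price = V(0,0) = 6.3999

Derivation:
dt = T/N = 0.062500
u = exp(sigma*sqrt(dt)) = 1.038212; d = 1/u = 0.963194
p = (exp((r-q)*dt) - d) / (u - d) = 0.544890
Discount per step: exp(-r*dt) = 0.995946
Stock lattice S(k, i) with i counting down-moves:
  k=0: S(0,0) = 96.8600
  k=1: S(1,0) = 100.5612; S(1,1) = 93.2950
  k=2: S(2,0) = 104.4039; S(2,1) = 96.8600; S(2,2) = 89.8612
  k=3: S(3,0) = 108.3933; S(3,1) = 100.5612; S(3,2) = 93.2950; S(3,3) = 86.5538
  k=4: S(4,0) = 112.5353; S(4,1) = 104.4039; S(4,2) = 96.8600; S(4,3) = 89.8612; S(4,4) = 83.3682
Terminal payoffs V(N, i) = max(K - S_T, 0):
  V(4,0) = 0.000000; V(4,1) = 0.000000; V(4,2) = 7.270000; V(4,3) = 14.268766; V(4,4) = 20.761825
Backward induction: V(k, i) = exp(-r*dt) * [p * V(k+1, i) + (1-p) * V(k+1, i+1)].
  V(3,0) = exp(-r*dt) * [p*0.000000 + (1-p)*0.000000] = 0.000000
  V(3,1) = exp(-r*dt) * [p*0.000000 + (1-p)*7.270000] = 3.295234
  V(3,2) = exp(-r*dt) * [p*7.270000 + (1-p)*14.268766] = 10.412819
  V(3,3) = exp(-r*dt) * [p*14.268766 + (1-p)*20.761825] = 17.153991
  V(2,0) = exp(-r*dt) * [p*0.000000 + (1-p)*3.295234] = 1.493613
  V(2,1) = exp(-r*dt) * [p*3.295234 + (1-p)*10.412819] = 6.508024
  V(2,2) = exp(-r*dt) * [p*10.412819 + (1-p)*17.153991] = 13.426137
  V(1,0) = exp(-r*dt) * [p*1.493613 + (1-p)*6.508024] = 3.760413
  V(1,1) = exp(-r*dt) * [p*6.508024 + (1-p)*13.426137] = 9.617375
  V(0,0) = exp(-r*dt) * [p*3.760413 + (1-p)*9.617375] = 6.399921


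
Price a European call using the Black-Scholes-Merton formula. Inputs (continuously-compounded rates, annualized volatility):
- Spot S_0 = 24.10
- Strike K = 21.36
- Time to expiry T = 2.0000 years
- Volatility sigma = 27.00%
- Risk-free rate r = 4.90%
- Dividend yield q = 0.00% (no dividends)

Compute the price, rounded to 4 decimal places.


Answer: Price = 6.1741

Derivation:
d1 = (ln(S/K) + (r - q + 0.5*sigma^2) * T) / (sigma * sqrt(T)) = 0.76365392
d2 = d1 - sigma * sqrt(T) = 0.38181626
exp(-rT) = 0.90664890; exp(-qT) = 1.00000000
C = S_0 * exp(-qT) * N(d1) - K * exp(-rT) * N(d2)
N(d1) = 0.77746325; N(d2) = 0.64870117
C = 24.1000 * 1.00000000 * 0.77746325 - 21.3600 * 0.90664890 * 0.64870117 = 6.1741


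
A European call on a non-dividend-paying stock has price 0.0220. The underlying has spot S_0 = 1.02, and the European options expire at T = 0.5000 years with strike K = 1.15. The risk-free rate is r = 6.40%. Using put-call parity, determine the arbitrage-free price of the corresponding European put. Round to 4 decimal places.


Put-call parity: C - P = S_0 * exp(-qT) - K * exp(-rT).
S_0 * exp(-qT) = 1.0200 * 1.00000000 = 1.02000000
K * exp(-rT) = 1.1500 * 0.96850658 = 1.11378257
P = C - S*exp(-qT) + K*exp(-rT)
P = 0.0220 - 1.02000000 + 1.11378257 = 0.1158

Answer: Put price = 0.1158


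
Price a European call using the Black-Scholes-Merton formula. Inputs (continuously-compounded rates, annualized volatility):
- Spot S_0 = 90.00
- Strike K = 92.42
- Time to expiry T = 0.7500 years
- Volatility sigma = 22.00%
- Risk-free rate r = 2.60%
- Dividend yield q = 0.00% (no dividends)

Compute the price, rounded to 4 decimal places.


Answer: Price = 6.5416

Derivation:
d1 = (ln(S/K) + (r - q + 0.5*sigma^2) * T) / (sigma * sqrt(T)) = 0.05834526
d2 = d1 - sigma * sqrt(T) = -0.13218033
exp(-rT) = 0.98068890; exp(-qT) = 1.00000000
C = S_0 * exp(-qT) * N(d1) - K * exp(-rT) * N(d2)
N(d1) = 0.52326319; N(d2) = 0.44742083
C = 90.0000 * 1.00000000 * 0.52326319 - 92.4200 * 0.98068890 * 0.44742083 = 6.5416


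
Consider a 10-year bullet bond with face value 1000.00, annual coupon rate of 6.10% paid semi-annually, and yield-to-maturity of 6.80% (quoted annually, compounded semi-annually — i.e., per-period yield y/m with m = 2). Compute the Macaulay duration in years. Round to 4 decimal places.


Coupon per period c = face * coupon_rate / m = 30.500000
Periods per year m = 2; per-period yield y/m = 0.034000
Number of cashflows N = 20
Cashflows (t years, CF_t, discount factor 1/(1+y/m)^(m*t), PV):
  t = 0.5000: CF_t = 30.500000, DF = 0.967118, PV = 29.497099
  t = 1.0000: CF_t = 30.500000, DF = 0.935317, PV = 28.527175
  t = 1.5000: CF_t = 30.500000, DF = 0.904562, PV = 27.589144
  t = 2.0000: CF_t = 30.500000, DF = 0.874818, PV = 26.681957
  t = 2.5000: CF_t = 30.500000, DF = 0.846052, PV = 25.804601
  t = 3.0000: CF_t = 30.500000, DF = 0.818233, PV = 24.956094
  t = 3.5000: CF_t = 30.500000, DF = 0.791327, PV = 24.135487
  t = 4.0000: CF_t = 30.500000, DF = 0.765307, PV = 23.341864
  t = 4.5000: CF_t = 30.500000, DF = 0.740142, PV = 22.574336
  t = 5.0000: CF_t = 30.500000, DF = 0.715805, PV = 21.832047
  t = 5.5000: CF_t = 30.500000, DF = 0.692268, PV = 21.114165
  t = 6.0000: CF_t = 30.500000, DF = 0.669505, PV = 20.419889
  t = 6.5000: CF_t = 30.500000, DF = 0.647490, PV = 19.748442
  t = 7.0000: CF_t = 30.500000, DF = 0.626199, PV = 19.099073
  t = 7.5000: CF_t = 30.500000, DF = 0.605608, PV = 18.471057
  t = 8.0000: CF_t = 30.500000, DF = 0.585695, PV = 17.863692
  t = 8.5000: CF_t = 30.500000, DF = 0.566436, PV = 17.276298
  t = 9.0000: CF_t = 30.500000, DF = 0.547810, PV = 16.708218
  t = 9.5000: CF_t = 30.500000, DF = 0.529797, PV = 16.158819
  t = 10.0000: CF_t = 1030.500000, DF = 0.512377, PV = 528.004010
Price P = sum_t PV_t = 949.803466
Macaulay numerator sum_t t * PV_t:
  t * PV_t at t = 0.5000: 14.748549
  t * PV_t at t = 1.0000: 28.527175
  t * PV_t at t = 1.5000: 41.383716
  t * PV_t at t = 2.0000: 53.363915
  t * PV_t at t = 2.5000: 64.511502
  t * PV_t at t = 3.0000: 74.868281
  t * PV_t at t = 3.5000: 84.474205
  t * PV_t at t = 4.0000: 93.367455
  t * PV_t at t = 4.5000: 101.584513
  t * PV_t at t = 5.0000: 109.160234
  t * PV_t at t = 5.5000: 116.127908
  t * PV_t at t = 6.0000: 122.519333
  t * PV_t at t = 6.5000: 128.364872
  t * PV_t at t = 7.0000: 133.693513
  t * PV_t at t = 7.5000: 138.532931
  t * PV_t at t = 8.0000: 142.909535
  t * PV_t at t = 8.5000: 146.848531
  t * PV_t at t = 9.0000: 150.373965
  t * PV_t at t = 9.5000: 153.508776
  t * PV_t at t = 10.0000: 5280.040101
Macaulay duration D = (sum_t t * PV_t) / P = 7178.909009 / 949.803466 = 7.558310

Answer: Macaulay duration = 7.5583 years


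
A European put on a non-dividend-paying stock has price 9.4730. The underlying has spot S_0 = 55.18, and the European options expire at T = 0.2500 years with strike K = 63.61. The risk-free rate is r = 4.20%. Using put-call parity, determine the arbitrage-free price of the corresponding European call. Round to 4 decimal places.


Put-call parity: C - P = S_0 * exp(-qT) - K * exp(-rT).
S_0 * exp(-qT) = 55.1800 * 1.00000000 = 55.18000000
K * exp(-rT) = 63.6100 * 0.98955493 = 62.94558926
C = P + S*exp(-qT) - K*exp(-rT)
C = 9.4730 + 55.18000000 - 62.94558926 = 1.7074

Answer: Call price = 1.7074


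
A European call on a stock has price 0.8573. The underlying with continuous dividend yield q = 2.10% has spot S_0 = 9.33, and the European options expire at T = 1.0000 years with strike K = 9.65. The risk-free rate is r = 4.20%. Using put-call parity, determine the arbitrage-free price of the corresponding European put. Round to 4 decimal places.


Answer: Put price = 0.9743

Derivation:
Put-call parity: C - P = S_0 * exp(-qT) - K * exp(-rT).
S_0 * exp(-qT) = 9.3300 * 0.97921896 = 9.13611294
K * exp(-rT) = 9.6500 * 0.95886978 = 9.25309338
P = C - S*exp(-qT) + K*exp(-rT)
P = 0.8573 - 9.13611294 + 9.25309338 = 0.9743


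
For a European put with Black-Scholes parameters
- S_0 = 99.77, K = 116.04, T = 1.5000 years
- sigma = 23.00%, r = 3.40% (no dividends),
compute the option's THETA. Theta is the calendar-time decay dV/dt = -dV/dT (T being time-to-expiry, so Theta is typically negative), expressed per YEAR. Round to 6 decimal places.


d1 = -0.2143922015; d2 = -0.4960835219
phi(d1) = 0.3898783384; exp(-qT) = 1.0000000000; exp(-rT) = 0.9502786705
Theta = -S*exp(-qT)*phi(d1)*sigma/(2*sqrt(T)) + r*K*exp(-rT)*N(-d2) - q*S*exp(-qT)*N(-d1)
N(-d1) = 0.5848793887; N(-d2) = 0.6900822577; sqrt(T) = 1.2247448714
Term 1 = -99.7700 * 1.0000000000 * 0.3898783384 * 0.2300 / (2 * 1.2247448714) = -3.6524248552
Term 2 = 0.0340 * 116.0400 * 0.9502786705 * 0.6900822577 = 2.5872505041
Term 3 = 0 (no dividend yield, q = 0)
Theta = -3.6524248552 + (2.5872505041) + (0.0000000000) = -1.065174

Answer: Theta = -1.065174


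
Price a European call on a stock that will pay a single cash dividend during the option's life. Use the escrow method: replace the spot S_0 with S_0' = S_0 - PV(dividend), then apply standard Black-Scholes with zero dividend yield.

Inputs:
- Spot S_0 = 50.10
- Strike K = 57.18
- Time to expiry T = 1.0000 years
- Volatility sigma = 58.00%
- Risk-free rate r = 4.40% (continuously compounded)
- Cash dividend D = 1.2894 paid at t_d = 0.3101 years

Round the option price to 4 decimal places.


PV(D) = D * exp(-r * t_d) = 1.2894 * 0.98644826 = 1.27192639
S_0' = S_0 - PV(D) = 50.1000 - 1.27192639 = 48.82807361
d1 = (ln(S_0'/K) + (r + sigma^2/2)*T) / (sigma*sqrt(T)) = 0.09362283
d2 = d1 - sigma*sqrt(T) = -0.48637717
exp(-rT) = 0.95695396
N(d1) = 0.53729561; N(d2) = 0.31334989
C = S_0' * N(d1) - K * exp(-rT) * N(d2) = 48.82807361 * 0.53729561 - 57.1800 * 0.95695396 * 0.31334989 = 9.0890

Answer: Price = 9.0890


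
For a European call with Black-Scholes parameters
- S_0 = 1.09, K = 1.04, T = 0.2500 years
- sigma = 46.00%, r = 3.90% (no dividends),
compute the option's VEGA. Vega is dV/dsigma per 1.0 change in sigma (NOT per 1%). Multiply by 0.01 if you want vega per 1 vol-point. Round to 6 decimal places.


d1 = 0.3615521004; d2 = 0.1315521004
phi(d1) = 0.3737012888; exp(-qT) = 1.0000000000; exp(-rT) = 0.9902973771
Vega = S * exp(-qT) * phi(d1) * sqrt(T) = 1.0900 * 1.0000000000 * 0.3737012888 * 0.5000000000 = 0.203667

Answer: Vega = 0.203667


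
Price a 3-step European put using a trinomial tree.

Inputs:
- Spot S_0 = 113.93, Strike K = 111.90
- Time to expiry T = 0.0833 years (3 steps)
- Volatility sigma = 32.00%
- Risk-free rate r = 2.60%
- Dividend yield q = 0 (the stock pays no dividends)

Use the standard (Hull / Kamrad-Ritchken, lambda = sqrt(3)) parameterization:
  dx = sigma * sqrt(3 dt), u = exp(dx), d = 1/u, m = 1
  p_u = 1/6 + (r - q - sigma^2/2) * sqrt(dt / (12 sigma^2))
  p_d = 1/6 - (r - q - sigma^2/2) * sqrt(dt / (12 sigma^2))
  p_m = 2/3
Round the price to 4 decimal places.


Answer: Price = V(0,0) = 3.0553

Derivation:
dt = T/N = 0.027767; dx = sigma*sqrt(3*dt) = 0.092358
u = exp(dx) = 1.096757; d = 1/u = 0.911779
p_u = 0.162879, p_m = 0.666667, p_d = 0.170455
Discount per step: exp(-r*dt) = 0.999278
Stock lattice S(k, j) with j the centered position index:
  k=0: S(0,+0) = 113.9300
  k=1: S(1,-1) = 103.8790; S(1,+0) = 113.9300; S(1,+1) = 124.9535
  k=2: S(2,-2) = 94.7147; S(2,-1) = 103.8790; S(2,+0) = 113.9300; S(2,+1) = 124.9535; S(2,+2) = 137.0436
  k=3: S(3,-3) = 86.3589; S(3,-2) = 94.7147; S(3,-1) = 103.8790; S(3,+0) = 113.9300; S(3,+1) = 124.9535; S(3,+2) = 137.0436; S(3,+3) = 150.3036
Terminal payoffs V(N, j) = max(K - S_T, 0):
  V(3,-3) = 25.541129; V(3,-2) = 17.185312; V(3,-1) = 8.021011; V(3,+0) = 0.000000; V(3,+1) = 0.000000; V(3,+2) = 0.000000; V(3,+3) = 0.000000
Backward induction: V(k, j) = exp(-r*dt) * [p_u * V(k+1, j+1) + p_m * V(k+1, j) + p_d * V(k+1, j-1)]
  V(2,-2) = exp(-r*dt) * [p_u*8.021011 + p_m*17.185312 + p_d*25.541129] = 17.104580
  V(2,-1) = exp(-r*dt) * [p_u*0.000000 + p_m*8.021011 + p_d*17.185312] = 8.270686
  V(2,+0) = exp(-r*dt) * [p_u*0.000000 + p_m*0.000000 + p_d*8.021011] = 1.366233
  V(2,+1) = exp(-r*dt) * [p_u*0.000000 + p_m*0.000000 + p_d*0.000000] = 0.000000
  V(2,+2) = exp(-r*dt) * [p_u*0.000000 + p_m*0.000000 + p_d*0.000000] = 0.000000
  V(1,-1) = exp(-r*dt) * [p_u*1.366233 + p_m*8.270686 + p_d*17.104580] = 8.645634
  V(1,+0) = exp(-r*dt) * [p_u*0.000000 + p_m*1.366233 + p_d*8.270686] = 2.318925
  V(1,+1) = exp(-r*dt) * [p_u*0.000000 + p_m*0.000000 + p_d*1.366233] = 0.232713
  V(0,+0) = exp(-r*dt) * [p_u*0.232713 + p_m*2.318925 + p_d*8.645634] = 3.055337


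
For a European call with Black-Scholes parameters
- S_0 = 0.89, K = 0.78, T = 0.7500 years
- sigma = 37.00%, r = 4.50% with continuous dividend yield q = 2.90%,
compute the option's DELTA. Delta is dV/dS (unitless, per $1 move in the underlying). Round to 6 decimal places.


Answer: Delta = 0.713184

Derivation:
d1 = 0.6093855414; d2 = 0.2889561420
phi(d1) = 0.3313387867; exp(-qT) = 0.9784848257; exp(-rT) = 0.9668131777
N(d1) = 0.7288655404
Delta = exp(-qT) * N(d1) = 0.9784848257 * 0.7288655404 = 0.713184


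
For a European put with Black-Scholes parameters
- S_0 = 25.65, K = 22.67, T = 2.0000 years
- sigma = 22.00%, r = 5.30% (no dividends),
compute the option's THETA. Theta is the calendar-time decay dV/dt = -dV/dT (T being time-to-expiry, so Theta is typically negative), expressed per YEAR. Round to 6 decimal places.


d1 = 0.8932079879; d2 = 0.5820810041
phi(d1) = 0.2677105852; exp(-qT) = 1.0000000000; exp(-rT) = 0.8994246481
Theta = -S*exp(-qT)*phi(d1)*sigma/(2*sqrt(T)) + r*K*exp(-rT)*N(-d2) - q*S*exp(-qT)*N(-d1)
N(-d1) = 0.1858729006; N(-d2) = 0.2802560598; sqrt(T) = 1.4142135624
Term 1 = -25.6500 * 1.0000000000 * 0.2677105852 * 0.2200 / (2 * 1.4142135624) = -0.5341098659
Term 2 = 0.0530 * 22.6700 * 0.8994246481 * 0.2802560598 = 0.3028636741
Term 3 = 0 (no dividend yield, q = 0)
Theta = -0.5341098659 + (0.3028636741) + (0.0000000000) = -0.231246

Answer: Theta = -0.231246


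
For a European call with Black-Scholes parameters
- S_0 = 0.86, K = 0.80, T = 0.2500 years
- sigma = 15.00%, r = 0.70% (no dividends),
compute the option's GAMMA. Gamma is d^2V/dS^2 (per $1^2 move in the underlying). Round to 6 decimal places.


d1 = 1.0251088211; d2 = 0.9501088211
phi(d1) = 0.2358963936; exp(-qT) = 1.0000000000; exp(-rT) = 0.9982515304
Gamma = exp(-qT) * phi(d1) / (S * sigma * sqrt(T)) = 1.0000000000 * 0.2358963936 / (0.8600 * 0.1500 * 0.5000000000) = 3.657308

Answer: Gamma = 3.657308


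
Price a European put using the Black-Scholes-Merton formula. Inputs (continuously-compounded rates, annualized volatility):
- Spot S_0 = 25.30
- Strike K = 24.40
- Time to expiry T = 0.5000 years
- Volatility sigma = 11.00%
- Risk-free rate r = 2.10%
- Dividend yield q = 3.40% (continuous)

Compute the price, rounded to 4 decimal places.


d1 = (ln(S/K) + (r - q + 0.5*sigma^2) * T) / (sigma * sqrt(T)) = 0.42100191
d2 = d1 - sigma * sqrt(T) = 0.34322016
exp(-rT) = 0.98955493; exp(-qT) = 0.98314368
P = K * exp(-rT) * N(-d2) - S_0 * exp(-qT) * N(-d1)
N(-d1) = 0.33687684; N(-d2) = 0.36571642
P = 24.4000 * 0.98955493 * 0.36571642 - 25.3000 * 0.98314368 * 0.33687684 = 0.4510

Answer: Price = 0.4510


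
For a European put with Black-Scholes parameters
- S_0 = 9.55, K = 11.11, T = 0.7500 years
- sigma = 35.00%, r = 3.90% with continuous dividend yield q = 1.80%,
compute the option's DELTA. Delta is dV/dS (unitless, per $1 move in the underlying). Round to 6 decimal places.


d1 = -0.2956592555; d2 = -0.5987681469
phi(d1) = 0.3818811934; exp(-qT) = 0.9865907163; exp(-rT) = 0.9711736407
N(-d1) = 0.6162548420
Delta = -exp(-qT) * N(-d1) = -0.9865907163 * 0.6162548420 = -0.607991

Answer: Delta = -0.607991


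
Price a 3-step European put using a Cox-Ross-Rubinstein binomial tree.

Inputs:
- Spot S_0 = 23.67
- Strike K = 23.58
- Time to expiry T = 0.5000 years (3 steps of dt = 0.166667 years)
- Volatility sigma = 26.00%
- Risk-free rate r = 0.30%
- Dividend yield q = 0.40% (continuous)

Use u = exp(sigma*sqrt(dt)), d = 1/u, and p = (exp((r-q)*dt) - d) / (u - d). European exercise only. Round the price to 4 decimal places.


dt = T/N = 0.166667
u = exp(sigma*sqrt(dt)) = 1.111983; d = 1/u = 0.899295
p = (exp((r-q)*dt) - d) / (u - d) = 0.472705
Discount per step: exp(-r*dt) = 0.999500
Stock lattice S(k, i) with i counting down-moves:
  k=0: S(0,0) = 23.6700
  k=1: S(1,0) = 26.3206; S(1,1) = 21.2863
  k=2: S(2,0) = 29.2681; S(2,1) = 23.6700; S(2,2) = 19.1427
  k=3: S(3,0) = 32.5456; S(3,1) = 26.3206; S(3,2) = 21.2863; S(3,3) = 17.2149
Terminal payoffs V(N, i) = max(K - S_T, 0):
  V(3,0) = 0.000000; V(3,1) = 0.000000; V(3,2) = 2.293696; V(3,3) = 6.365109
Backward induction: V(k, i) = exp(-r*dt) * [p * V(k+1, i) + (1-p) * V(k+1, i+1)].
  V(2,0) = exp(-r*dt) * [p*0.000000 + (1-p)*0.000000] = 0.000000
  V(2,1) = exp(-r*dt) * [p*0.000000 + (1-p)*2.293696] = 1.208849
  V(2,2) = exp(-r*dt) * [p*2.293696 + (1-p)*6.365109] = 4.438311
  V(1,0) = exp(-r*dt) * [p*0.000000 + (1-p)*1.208849] = 0.637101
  V(1,1) = exp(-r*dt) * [p*1.208849 + (1-p)*4.438311] = 2.910272
  V(0,0) = exp(-r*dt) * [p*0.637101 + (1-p)*2.910272] = 1.834815

Answer: Price = V(0,0) = 1.8348


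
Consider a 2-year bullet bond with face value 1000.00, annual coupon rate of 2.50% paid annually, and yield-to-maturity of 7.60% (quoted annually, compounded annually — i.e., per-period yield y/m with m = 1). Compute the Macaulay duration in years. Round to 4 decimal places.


Answer: Macaulay duration = 1.9744 years

Derivation:
Coupon per period c = face * coupon_rate / m = 25.000000
Periods per year m = 1; per-period yield y/m = 0.076000
Number of cashflows N = 2
Cashflows (t years, CF_t, discount factor 1/(1+y/m)^(m*t), PV):
  t = 1.0000: CF_t = 25.000000, DF = 0.929368, PV = 23.234201
  t = 2.0000: CF_t = 1025.000000, DF = 0.863725, PV = 885.318058
Price P = sum_t PV_t = 908.552259
Macaulay numerator sum_t t * PV_t:
  t * PV_t at t = 1.0000: 23.234201
  t * PV_t at t = 2.0000: 1770.636116
Macaulay duration D = (sum_t t * PV_t) / P = 1793.870317 / 908.552259 = 1.974427


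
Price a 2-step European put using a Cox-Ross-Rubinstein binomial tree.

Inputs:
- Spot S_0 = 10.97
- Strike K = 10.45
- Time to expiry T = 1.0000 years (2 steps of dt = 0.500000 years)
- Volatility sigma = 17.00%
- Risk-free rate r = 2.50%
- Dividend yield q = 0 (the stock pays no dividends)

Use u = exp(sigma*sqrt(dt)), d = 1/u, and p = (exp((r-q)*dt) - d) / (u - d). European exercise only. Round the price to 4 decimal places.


dt = T/N = 0.500000
u = exp(sigma*sqrt(dt)) = 1.127732; d = 1/u = 0.886736
p = (exp((r-q)*dt) - d) / (u - d) = 0.522178
Discount per step: exp(-r*dt) = 0.987578
Stock lattice S(k, i) with i counting down-moves:
  k=0: S(0,0) = 10.9700
  k=1: S(1,0) = 12.3712; S(1,1) = 9.7275
  k=2: S(2,0) = 13.9514; S(2,1) = 10.9700; S(2,2) = 8.6257
Terminal payoffs V(N, i) = max(K - S_T, 0):
  V(2,0) = 0.000000; V(2,1) = 0.000000; V(2,2) = 1.824284
Backward induction: V(k, i) = exp(-r*dt) * [p * V(k+1, i) + (1-p) * V(k+1, i+1)].
  V(1,0) = exp(-r*dt) * [p*0.000000 + (1-p)*0.000000] = 0.000000
  V(1,1) = exp(-r*dt) * [p*0.000000 + (1-p)*1.824284] = 0.860855
  V(0,0) = exp(-r*dt) * [p*0.000000 + (1-p)*0.860855] = 0.406226

Answer: Price = V(0,0) = 0.4062


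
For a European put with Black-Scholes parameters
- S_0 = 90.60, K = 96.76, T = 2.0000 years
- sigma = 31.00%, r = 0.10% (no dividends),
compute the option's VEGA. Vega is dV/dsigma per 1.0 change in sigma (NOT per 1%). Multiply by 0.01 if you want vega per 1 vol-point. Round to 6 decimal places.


d1 = 0.0737227872; d2 = -0.3646834171
phi(d1) = 0.3978596167; exp(-qT) = 1.0000000000; exp(-rT) = 0.9980019987
Vega = S * exp(-qT) * phi(d1) * sqrt(T) = 90.6000 * 1.0000000000 * 0.3978596167 * 1.4142135624 = 50.976857

Answer: Vega = 50.976857


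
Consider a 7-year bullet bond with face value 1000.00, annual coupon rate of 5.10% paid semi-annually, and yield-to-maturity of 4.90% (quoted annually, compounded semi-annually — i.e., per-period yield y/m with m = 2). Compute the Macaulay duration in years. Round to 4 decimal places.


Answer: Macaulay duration = 5.9810 years

Derivation:
Coupon per period c = face * coupon_rate / m = 25.500000
Periods per year m = 2; per-period yield y/m = 0.024500
Number of cashflows N = 14
Cashflows (t years, CF_t, discount factor 1/(1+y/m)^(m*t), PV):
  t = 0.5000: CF_t = 25.500000, DF = 0.976086, PV = 24.890190
  t = 1.0000: CF_t = 25.500000, DF = 0.952744, PV = 24.294964
  t = 1.5000: CF_t = 25.500000, DF = 0.929960, PV = 23.713971
  t = 2.0000: CF_t = 25.500000, DF = 0.907721, PV = 23.146873
  t = 2.5000: CF_t = 25.500000, DF = 0.886013, PV = 22.593336
  t = 3.0000: CF_t = 25.500000, DF = 0.864825, PV = 22.053037
  t = 3.5000: CF_t = 25.500000, DF = 0.844143, PV = 21.525658
  t = 4.0000: CF_t = 25.500000, DF = 0.823957, PV = 21.010891
  t = 4.5000: CF_t = 25.500000, DF = 0.804252, PV = 20.508435
  t = 5.0000: CF_t = 25.500000, DF = 0.785019, PV = 20.017994
  t = 5.5000: CF_t = 25.500000, DF = 0.766246, PV = 19.539282
  t = 6.0000: CF_t = 25.500000, DF = 0.747922, PV = 19.072017
  t = 6.5000: CF_t = 25.500000, DF = 0.730036, PV = 18.615927
  t = 7.0000: CF_t = 1025.500000, DF = 0.712578, PV = 730.748927
Price P = sum_t PV_t = 1011.731503
Macaulay numerator sum_t t * PV_t:
  t * PV_t at t = 0.5000: 12.445095
  t * PV_t at t = 1.0000: 24.294964
  t * PV_t at t = 1.5000: 35.570957
  t * PV_t at t = 2.0000: 46.293746
  t * PV_t at t = 2.5000: 56.483341
  t * PV_t at t = 3.0000: 66.159111
  t * PV_t at t = 3.5000: 75.339804
  t * PV_t at t = 4.0000: 84.043566
  t * PV_t at t = 4.5000: 92.287956
  t * PV_t at t = 5.0000: 100.089970
  t * PV_t at t = 5.5000: 107.466048
  t * PV_t at t = 6.0000: 114.432103
  t * PV_t at t = 6.5000: 121.003525
  t * PV_t at t = 7.0000: 5115.242490
Macaulay duration D = (sum_t t * PV_t) / P = 6051.152675 / 1011.731503 = 5.980987


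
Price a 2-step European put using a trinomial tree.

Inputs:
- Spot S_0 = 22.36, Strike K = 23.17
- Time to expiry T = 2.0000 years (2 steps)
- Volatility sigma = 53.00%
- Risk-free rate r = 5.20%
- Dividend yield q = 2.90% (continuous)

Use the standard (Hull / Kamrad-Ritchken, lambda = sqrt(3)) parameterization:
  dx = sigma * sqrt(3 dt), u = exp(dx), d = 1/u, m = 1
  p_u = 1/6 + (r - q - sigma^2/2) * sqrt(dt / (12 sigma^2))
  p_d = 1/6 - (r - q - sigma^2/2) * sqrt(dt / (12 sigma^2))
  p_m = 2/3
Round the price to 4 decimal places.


Answer: Price = V(0,0) = 5.2457

Derivation:
dt = T/N = 1.000000; dx = sigma*sqrt(3*dt) = 0.917987
u = exp(dx) = 2.504244; d = 1/u = 0.399322
p_u = 0.102695, p_m = 0.666667, p_d = 0.230638
Discount per step: exp(-r*dt) = 0.949329
Stock lattice S(k, j) with j the centered position index:
  k=0: S(0,+0) = 22.3600
  k=1: S(1,-1) = 8.9288; S(1,+0) = 22.3600; S(1,+1) = 55.9949
  k=2: S(2,-2) = 3.5655; S(2,-1) = 8.9288; S(2,+0) = 22.3600; S(2,+1) = 55.9949; S(2,+2) = 140.2249
Terminal payoffs V(N, j) = max(K - S_T, 0):
  V(2,-2) = 19.604516; V(2,-1) = 14.241158; V(2,+0) = 0.810000; V(2,+1) = 0.000000; V(2,+2) = 0.000000
Backward induction: V(k, j) = exp(-r*dt) * [p_u * V(k+1, j+1) + p_m * V(k+1, j) + p_d * V(k+1, j-1)]
  V(1,-1) = exp(-r*dt) * [p_u*0.810000 + p_m*14.241158 + p_d*19.604516] = 13.384434
  V(1,+0) = exp(-r*dt) * [p_u*0.000000 + p_m*0.810000 + p_d*14.241158] = 3.630760
  V(1,+1) = exp(-r*dt) * [p_u*0.000000 + p_m*0.000000 + p_d*0.810000] = 0.177351
  V(0,+0) = exp(-r*dt) * [p_u*0.177351 + p_m*3.630760 + p_d*13.384434] = 5.245689


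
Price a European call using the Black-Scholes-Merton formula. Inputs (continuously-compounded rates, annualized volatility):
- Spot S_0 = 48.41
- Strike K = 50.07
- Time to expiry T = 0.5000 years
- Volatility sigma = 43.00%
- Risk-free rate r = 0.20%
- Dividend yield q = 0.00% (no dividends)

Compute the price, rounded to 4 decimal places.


d1 = (ln(S/K) + (r - q + 0.5*sigma^2) * T) / (sigma * sqrt(T)) = 0.04443057
d2 = d1 - sigma * sqrt(T) = -0.25962535
exp(-rT) = 0.99900050; exp(-qT) = 1.00000000
C = S_0 * exp(-qT) * N(d1) - K * exp(-rT) * N(d2)
N(d1) = 0.51771940; N(d2) = 0.39757639
C = 48.4100 * 1.00000000 * 0.51771940 - 50.0700 * 0.99900050 * 0.39757639 = 5.1760

Answer: Price = 5.1760


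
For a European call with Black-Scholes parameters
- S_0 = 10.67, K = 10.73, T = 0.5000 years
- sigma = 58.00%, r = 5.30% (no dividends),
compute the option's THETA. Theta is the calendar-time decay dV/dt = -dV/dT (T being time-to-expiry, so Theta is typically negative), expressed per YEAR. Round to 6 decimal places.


Answer: Theta = -1.932484

Derivation:
d1 = 0.2560031547; d2 = -0.1541187784
phi(d1) = 0.3860812881; exp(-qT) = 1.0000000000; exp(-rT) = 0.9738480438
Theta = -S*exp(-qT)*phi(d1)*sigma/(2*sqrt(T)) - r*K*exp(-rT)*N(d2) + q*S*exp(-qT)*N(d1)
N(d1) = 0.6010257993; N(d2) = 0.4387580411; sqrt(T) = 0.7071067812
Term 1 = -10.6700 * 1.0000000000 * 0.3860812881 * 0.5800 / (2 * 0.7071067812) = -1.6894921128
Term 2 = -0.0530 * 10.7300 * 0.9738480438 * 0.4387580411 = -0.2429919446
Term 3 = 0 (no dividend yield, q = 0)
Theta = -1.6894921128 + (-0.2429919446) + (0.0000000000) = -1.932484


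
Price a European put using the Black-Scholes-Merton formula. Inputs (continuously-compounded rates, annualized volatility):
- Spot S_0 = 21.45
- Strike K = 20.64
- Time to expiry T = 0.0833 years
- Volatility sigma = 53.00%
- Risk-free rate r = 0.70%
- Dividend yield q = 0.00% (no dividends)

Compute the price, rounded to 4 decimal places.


d1 = (ln(S/K) + (r - q + 0.5*sigma^2) * T) / (sigma * sqrt(T)) = 0.33194230
d2 = d1 - sigma * sqrt(T) = 0.17897508
exp(-rT) = 0.99941707; exp(-qT) = 1.00000000
P = K * exp(-rT) * N(-d2) - S_0 * exp(-qT) * N(-d1)
N(-d1) = 0.36996642; N(-d2) = 0.42897864
P = 20.6400 * 0.99941707 * 0.42897864 - 21.4500 * 1.00000000 * 0.36996642 = 0.9132

Answer: Price = 0.9132


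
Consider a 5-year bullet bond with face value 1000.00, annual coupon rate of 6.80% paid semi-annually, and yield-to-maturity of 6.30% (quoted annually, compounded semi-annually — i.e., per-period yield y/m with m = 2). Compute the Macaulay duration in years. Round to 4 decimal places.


Answer: Macaulay duration = 4.3298 years

Derivation:
Coupon per period c = face * coupon_rate / m = 34.000000
Periods per year m = 2; per-period yield y/m = 0.031500
Number of cashflows N = 10
Cashflows (t years, CF_t, discount factor 1/(1+y/m)^(m*t), PV):
  t = 0.5000: CF_t = 34.000000, DF = 0.969462, PV = 32.961706
  t = 1.0000: CF_t = 34.000000, DF = 0.939856, PV = 31.955120
  t = 1.5000: CF_t = 34.000000, DF = 0.911155, PV = 30.979273
  t = 2.0000: CF_t = 34.000000, DF = 0.883330, PV = 30.033226
  t = 2.5000: CF_t = 34.000000, DF = 0.856355, PV = 29.116070
  t = 3.0000: CF_t = 34.000000, DF = 0.830204, PV = 28.226922
  t = 3.5000: CF_t = 34.000000, DF = 0.804851, PV = 27.364927
  t = 4.0000: CF_t = 34.000000, DF = 0.780272, PV = 26.529255
  t = 4.5000: CF_t = 34.000000, DF = 0.756444, PV = 25.719104
  t = 5.0000: CF_t = 1034.000000, DF = 0.733344, PV = 758.277580
Price P = sum_t PV_t = 1021.163183
Macaulay numerator sum_t t * PV_t:
  t * PV_t at t = 0.5000: 16.480853
  t * PV_t at t = 1.0000: 31.955120
  t * PV_t at t = 1.5000: 46.468909
  t * PV_t at t = 2.0000: 60.066453
  t * PV_t at t = 2.5000: 72.790175
  t * PV_t at t = 3.0000: 84.680766
  t * PV_t at t = 3.5000: 95.777244
  t * PV_t at t = 4.0000: 106.117021
  t * PV_t at t = 4.5000: 115.735966
  t * PV_t at t = 5.0000: 3791.387902
Macaulay duration D = (sum_t t * PV_t) / P = 4421.460409 / 1021.163183 = 4.329827


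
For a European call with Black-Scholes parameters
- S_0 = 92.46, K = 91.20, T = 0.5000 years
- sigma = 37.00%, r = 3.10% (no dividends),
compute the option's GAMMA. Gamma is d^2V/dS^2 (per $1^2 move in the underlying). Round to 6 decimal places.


d1 = 0.2425040727; d2 = -0.0191254363
phi(d1) = 0.3873825217; exp(-qT) = 1.0000000000; exp(-rT) = 0.9846195068
Gamma = exp(-qT) * phi(d1) / (S * sigma * sqrt(T)) = 1.0000000000 * 0.3873825217 / (92.4600 * 0.3700 * 0.7071067812) = 0.016014

Answer: Gamma = 0.016014


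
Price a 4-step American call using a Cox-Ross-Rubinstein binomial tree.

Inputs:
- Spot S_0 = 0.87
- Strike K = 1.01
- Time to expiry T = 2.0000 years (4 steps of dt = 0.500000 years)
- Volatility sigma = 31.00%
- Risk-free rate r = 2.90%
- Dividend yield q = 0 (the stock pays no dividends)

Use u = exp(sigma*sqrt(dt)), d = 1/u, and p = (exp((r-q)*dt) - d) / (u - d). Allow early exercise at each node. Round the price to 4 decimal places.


dt = T/N = 0.500000
u = exp(sigma*sqrt(dt)) = 1.245084; d = 1/u = 0.803159
p = (exp((r-q)*dt) - d) / (u - d) = 0.478468
Discount per step: exp(-r*dt) = 0.985605
Stock lattice S(k, i) with i counting down-moves:
  k=0: S(0,0) = 0.8700
  k=1: S(1,0) = 1.0832; S(1,1) = 0.6987
  k=2: S(2,0) = 1.3487; S(2,1) = 0.8700; S(2,2) = 0.5612
  k=3: S(3,0) = 1.6792; S(3,1) = 1.0832; S(3,2) = 0.6987; S(3,3) = 0.4507
  k=4: S(4,0) = 2.0908; S(4,1) = 1.3487; S(4,2) = 0.8700; S(4,3) = 0.5612; S(4,4) = 0.3620
Terminal payoffs V(N, i) = max(S_T - K, 0):
  V(4,0) = 1.080807; V(4,1) = 0.338704; V(4,2) = 0.000000; V(4,3) = 0.000000; V(4,4) = 0.000000
Backward induction: V(k, i) = exp(-r*dt) * [p * V(k+1, i) + (1-p) * V(k+1, i+1)]; then take max(V_cont, immediate exercise) for American.
  V(3,0) = exp(-r*dt) * [p*1.080807 + (1-p)*0.338704] = 0.683789; exercise = 0.669250; V(3,0) = max -> 0.683789
  V(3,1) = exp(-r*dt) * [p*0.338704 + (1-p)*0.000000] = 0.159726; exercise = 0.073223; V(3,1) = max -> 0.159726
  V(3,2) = exp(-r*dt) * [p*0.000000 + (1-p)*0.000000] = 0.000000; exercise = 0.000000; V(3,2) = max -> 0.000000
  V(3,3) = exp(-r*dt) * [p*0.000000 + (1-p)*0.000000] = 0.000000; exercise = 0.000000; V(3,3) = max -> 0.000000
  V(2,0) = exp(-r*dt) * [p*0.683789 + (1-p)*0.159726] = 0.404564; exercise = 0.338704; V(2,0) = max -> 0.404564
  V(2,1) = exp(-r*dt) * [p*0.159726 + (1-p)*0.000000] = 0.075324; exercise = 0.000000; V(2,1) = max -> 0.075324
  V(2,2) = exp(-r*dt) * [p*0.000000 + (1-p)*0.000000] = 0.000000; exercise = 0.000000; V(2,2) = max -> 0.000000
  V(1,0) = exp(-r*dt) * [p*0.404564 + (1-p)*0.075324] = 0.229503; exercise = 0.073223; V(1,0) = max -> 0.229503
  V(1,1) = exp(-r*dt) * [p*0.075324 + (1-p)*0.000000] = 0.035521; exercise = 0.000000; V(1,1) = max -> 0.035521
  V(0,0) = exp(-r*dt) * [p*0.229503 + (1-p)*0.035521] = 0.126488; exercise = 0.000000; V(0,0) = max -> 0.126488

Answer: Price = V(0,0) = 0.1265


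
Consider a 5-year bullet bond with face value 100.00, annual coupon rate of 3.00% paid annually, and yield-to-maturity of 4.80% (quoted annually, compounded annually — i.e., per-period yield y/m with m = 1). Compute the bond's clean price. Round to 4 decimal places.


Answer: Price = 92.1637

Derivation:
Coupon per period c = face * coupon_rate / m = 3.000000
Periods per year m = 1; per-period yield y/m = 0.048000
Number of cashflows N = 5
Cashflows (t years, CF_t, discount factor 1/(1+y/m)^(m*t), PV):
  t = 1.0000: CF_t = 3.000000, DF = 0.954198, PV = 2.862595
  t = 2.0000: CF_t = 3.000000, DF = 0.910495, PV = 2.731484
  t = 3.0000: CF_t = 3.000000, DF = 0.868793, PV = 2.606378
  t = 4.0000: CF_t = 3.000000, DF = 0.829001, PV = 2.487002
  t = 5.0000: CF_t = 103.000000, DF = 0.791031, PV = 81.476209
Price P = sum_t PV_t = 92.163668


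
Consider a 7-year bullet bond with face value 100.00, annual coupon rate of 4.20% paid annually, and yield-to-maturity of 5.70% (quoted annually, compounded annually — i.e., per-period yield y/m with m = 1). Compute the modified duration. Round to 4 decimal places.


Coupon per period c = face * coupon_rate / m = 4.200000
Periods per year m = 1; per-period yield y/m = 0.057000
Number of cashflows N = 7
Cashflows (t years, CF_t, discount factor 1/(1+y/m)^(m*t), PV):
  t = 1.0000: CF_t = 4.200000, DF = 0.946074, PV = 3.973510
  t = 2.0000: CF_t = 4.200000, DF = 0.895056, PV = 3.759234
  t = 3.0000: CF_t = 4.200000, DF = 0.846789, PV = 3.556512
  t = 4.0000: CF_t = 4.200000, DF = 0.801125, PV = 3.364723
  t = 5.0000: CF_t = 4.200000, DF = 0.757923, PV = 3.183276
  t = 6.0000: CF_t = 4.200000, DF = 0.717051, PV = 3.011614
  t = 7.0000: CF_t = 104.200000, DF = 0.678383, PV = 70.687530
Price P = sum_t PV_t = 91.536400
First compute Macaulay numerator sum_t t * PV_t:
  t * PV_t at t = 1.0000: 3.973510
  t * PV_t at t = 2.0000: 7.518467
  t * PV_t at t = 3.0000: 10.669537
  t * PV_t at t = 4.0000: 13.458893
  t * PV_t at t = 5.0000: 15.916382
  t * PV_t at t = 6.0000: 18.069686
  t * PV_t at t = 7.0000: 494.812711
Macaulay duration D = 564.419187 / 91.536400 = 6.166063
Modified duration = D / (1 + y/m) = 6.166063 / (1 + 0.057000) = 5.833550

Answer: Modified duration = 5.8336


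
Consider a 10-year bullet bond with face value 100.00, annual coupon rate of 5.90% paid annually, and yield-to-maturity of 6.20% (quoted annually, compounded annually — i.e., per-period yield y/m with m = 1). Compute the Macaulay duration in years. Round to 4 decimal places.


Coupon per period c = face * coupon_rate / m = 5.900000
Periods per year m = 1; per-period yield y/m = 0.062000
Number of cashflows N = 10
Cashflows (t years, CF_t, discount factor 1/(1+y/m)^(m*t), PV):
  t = 1.0000: CF_t = 5.900000, DF = 0.941620, PV = 5.555556
  t = 2.0000: CF_t = 5.900000, DF = 0.886647, PV = 5.231220
  t = 3.0000: CF_t = 5.900000, DF = 0.834885, PV = 4.925819
  t = 4.0000: CF_t = 5.900000, DF = 0.786144, PV = 4.638248
  t = 5.0000: CF_t = 5.900000, DF = 0.740248, PV = 4.367465
  t = 6.0000: CF_t = 5.900000, DF = 0.697032, PV = 4.112491
  t = 7.0000: CF_t = 5.900000, DF = 0.656339, PV = 3.872402
  t = 8.0000: CF_t = 5.900000, DF = 0.618022, PV = 3.646329
  t = 9.0000: CF_t = 5.900000, DF = 0.581942, PV = 3.433455
  t = 10.0000: CF_t = 105.900000, DF = 0.547968, PV = 58.029762
Price P = sum_t PV_t = 97.812746
Macaulay numerator sum_t t * PV_t:
  t * PV_t at t = 1.0000: 5.555556
  t * PV_t at t = 2.0000: 10.462440
  t * PV_t at t = 3.0000: 14.777457
  t * PV_t at t = 4.0000: 18.552991
  t * PV_t at t = 5.0000: 21.837325
  t * PV_t at t = 6.0000: 24.674943
  t * PV_t at t = 7.0000: 27.106811
  t * PV_t at t = 8.0000: 29.170634
  t * PV_t at t = 9.0000: 30.901095
  t * PV_t at t = 10.0000: 580.297624
Macaulay duration D = (sum_t t * PV_t) / P = 763.336876 / 97.812746 = 7.804063

Answer: Macaulay duration = 7.8041 years
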